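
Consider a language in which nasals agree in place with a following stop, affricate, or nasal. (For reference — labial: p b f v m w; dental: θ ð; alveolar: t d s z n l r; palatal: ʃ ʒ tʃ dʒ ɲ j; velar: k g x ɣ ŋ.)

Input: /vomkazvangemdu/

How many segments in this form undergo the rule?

/m/ before /k/ (velar) → [ŋ]
/n/ before /g/ (velar) → [ŋ]
/m/ before /d/ (alveolar) → [n]
3 segments change.

3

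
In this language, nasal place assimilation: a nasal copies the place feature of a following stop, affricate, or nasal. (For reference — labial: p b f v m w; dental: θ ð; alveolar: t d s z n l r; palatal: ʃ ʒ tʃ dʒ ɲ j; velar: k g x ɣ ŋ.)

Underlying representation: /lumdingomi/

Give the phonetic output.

[lundiŋgomi]

/m/ before /d/ (alveolar) → [n]
/n/ before /g/ (velar) → [ŋ]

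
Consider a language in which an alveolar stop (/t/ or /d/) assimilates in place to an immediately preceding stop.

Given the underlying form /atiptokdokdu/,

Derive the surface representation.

[atippokgokgu]

/t/ after /p/ (labial) → [p]
/d/ after /k/ (velar) → [g]
/d/ after /k/ (velar) → [g]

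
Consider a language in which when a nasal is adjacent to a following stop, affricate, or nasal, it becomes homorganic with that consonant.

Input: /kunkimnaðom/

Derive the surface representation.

/n/ before /k/ (velar) → [ŋ]
/m/ before /n/ (alveolar) → [n]

[kuŋkinnaðom]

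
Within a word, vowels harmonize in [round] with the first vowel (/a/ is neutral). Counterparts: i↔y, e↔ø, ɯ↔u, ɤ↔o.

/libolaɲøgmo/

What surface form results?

[libɤlaɲegmɤ]

/o/ harmonizes with /i/ ([-round]) → [ɤ]
/ø/ harmonizes with /i/ ([-round]) → [e]
/o/ harmonizes with /i/ ([-round]) → [ɤ]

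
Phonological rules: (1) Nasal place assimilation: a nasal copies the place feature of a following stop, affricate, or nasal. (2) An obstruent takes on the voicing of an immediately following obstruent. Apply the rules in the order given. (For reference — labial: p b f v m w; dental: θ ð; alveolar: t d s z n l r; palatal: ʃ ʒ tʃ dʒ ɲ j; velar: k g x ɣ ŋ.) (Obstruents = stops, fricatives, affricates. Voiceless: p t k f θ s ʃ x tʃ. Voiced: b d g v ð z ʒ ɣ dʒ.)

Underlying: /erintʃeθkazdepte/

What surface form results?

[eriɲtʃeθkazdepte]

Rule 1: /n/ before /tʃ/ (palatal) → [ɲ]
After rule 1: eriɲtʃeθkazdepte
Rule 2: no segment meets the rule's conditions; no change.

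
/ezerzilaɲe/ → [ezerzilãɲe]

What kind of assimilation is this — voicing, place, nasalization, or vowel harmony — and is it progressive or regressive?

nasalization, regressive

/a/→[ã].
Each target copies a feature from the following segment, so the direction is regressive.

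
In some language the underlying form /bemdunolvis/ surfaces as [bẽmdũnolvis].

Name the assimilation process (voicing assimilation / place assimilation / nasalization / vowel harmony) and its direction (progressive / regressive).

/e/→[ẽ] /u/→[ũ].
Each target copies a feature from the following segment, so the direction is regressive.

nasalization, regressive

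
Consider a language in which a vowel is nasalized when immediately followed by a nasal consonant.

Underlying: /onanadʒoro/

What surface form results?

[õnãnadʒoro]

/o/ before nasal /n/ → [õ]
/a/ before nasal /n/ → [ã]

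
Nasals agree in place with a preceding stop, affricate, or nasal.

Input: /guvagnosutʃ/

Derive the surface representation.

/n/ after /g/ (velar) → [ŋ]

[guvagŋosutʃ]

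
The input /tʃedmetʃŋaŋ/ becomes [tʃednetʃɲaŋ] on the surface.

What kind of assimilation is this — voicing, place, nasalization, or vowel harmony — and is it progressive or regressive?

/m/→[n] /ŋ/→[ɲ].
Each target copies a feature from the preceding segment, so the direction is progressive.

place assimilation, progressive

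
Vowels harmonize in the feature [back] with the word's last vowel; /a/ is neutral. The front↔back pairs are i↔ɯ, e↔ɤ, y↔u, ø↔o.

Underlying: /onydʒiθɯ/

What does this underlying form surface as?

[onudʒɯθɯ]

/y/ harmonizes with /ɯ/ ([+back]) → [u]
/i/ harmonizes with /ɯ/ ([+back]) → [ɯ]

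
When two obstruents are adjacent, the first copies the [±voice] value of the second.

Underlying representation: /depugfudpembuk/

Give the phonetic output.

[depukfutpembuk]

/g/ before /f/ (voiceless) → [k]
/d/ before /p/ (voiceless) → [t]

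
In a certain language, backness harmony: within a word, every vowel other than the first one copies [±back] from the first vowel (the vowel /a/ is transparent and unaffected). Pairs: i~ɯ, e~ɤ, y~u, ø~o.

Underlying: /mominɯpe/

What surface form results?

/i/ harmonizes with /o/ ([+back]) → [ɯ]
/e/ harmonizes with /o/ ([+back]) → [ɤ]

[momɯnɯpɤ]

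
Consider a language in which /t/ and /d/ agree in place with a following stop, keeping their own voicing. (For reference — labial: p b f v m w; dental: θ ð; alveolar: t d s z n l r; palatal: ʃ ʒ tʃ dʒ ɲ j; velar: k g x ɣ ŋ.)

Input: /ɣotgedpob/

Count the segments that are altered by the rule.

/t/ before /g/ (velar) → [k]
/d/ before /p/ (labial) → [b]
2 segments change.

2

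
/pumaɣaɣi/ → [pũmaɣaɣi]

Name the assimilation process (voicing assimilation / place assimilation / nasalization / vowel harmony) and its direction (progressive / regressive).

/u/→[ũ].
Each target copies a feature from the following segment, so the direction is regressive.

nasalization, regressive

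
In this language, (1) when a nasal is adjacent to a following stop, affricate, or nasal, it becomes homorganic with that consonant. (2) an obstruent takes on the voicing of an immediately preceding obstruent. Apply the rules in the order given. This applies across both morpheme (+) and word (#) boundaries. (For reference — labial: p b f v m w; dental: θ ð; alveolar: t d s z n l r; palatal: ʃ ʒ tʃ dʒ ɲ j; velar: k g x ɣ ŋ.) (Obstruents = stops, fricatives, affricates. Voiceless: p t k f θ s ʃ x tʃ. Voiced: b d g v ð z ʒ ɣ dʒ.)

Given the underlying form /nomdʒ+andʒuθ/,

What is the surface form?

[noɲdʒ+aɲdʒuθ]

Rule 1: /m/ before /dʒ/ (palatal) → [ɲ]
Rule 1: /n/ before /dʒ/ (palatal) → [ɲ]
After rule 1: noɲdʒ+aɲdʒuθ
Rule 2: no segment meets the rule's conditions; no change.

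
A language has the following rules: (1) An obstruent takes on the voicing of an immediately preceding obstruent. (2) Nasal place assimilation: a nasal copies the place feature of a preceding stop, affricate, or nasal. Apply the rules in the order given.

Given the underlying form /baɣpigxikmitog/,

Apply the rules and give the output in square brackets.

Rule 1: /p/ after /ɣ/ (voiced) → [b]
Rule 1: /x/ after /g/ (voiced) → [ɣ]
After rule 1: baɣbigɣikmitog
Rule 2: /m/ after /k/ (velar) → [ŋ]

[baɣbigɣikŋitog]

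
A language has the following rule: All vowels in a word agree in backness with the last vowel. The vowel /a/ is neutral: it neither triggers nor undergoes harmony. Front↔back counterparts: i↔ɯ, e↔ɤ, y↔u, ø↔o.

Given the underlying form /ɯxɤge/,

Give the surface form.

[ixege]

/ɯ/ harmonizes with /e/ ([-back]) → [i]
/ɤ/ harmonizes with /e/ ([-back]) → [e]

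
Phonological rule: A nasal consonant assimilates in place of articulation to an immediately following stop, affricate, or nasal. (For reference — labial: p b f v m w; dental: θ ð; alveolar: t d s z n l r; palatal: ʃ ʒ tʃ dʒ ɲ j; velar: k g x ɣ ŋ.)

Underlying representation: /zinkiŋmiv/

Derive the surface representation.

[ziŋkimmiv]

/n/ before /k/ (velar) → [ŋ]
/ŋ/ before /m/ (labial) → [m]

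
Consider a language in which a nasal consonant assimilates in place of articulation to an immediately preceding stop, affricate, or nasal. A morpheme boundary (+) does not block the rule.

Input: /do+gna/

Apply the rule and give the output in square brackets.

/n/ after /g/ (velar) → [ŋ]

[do+gŋa]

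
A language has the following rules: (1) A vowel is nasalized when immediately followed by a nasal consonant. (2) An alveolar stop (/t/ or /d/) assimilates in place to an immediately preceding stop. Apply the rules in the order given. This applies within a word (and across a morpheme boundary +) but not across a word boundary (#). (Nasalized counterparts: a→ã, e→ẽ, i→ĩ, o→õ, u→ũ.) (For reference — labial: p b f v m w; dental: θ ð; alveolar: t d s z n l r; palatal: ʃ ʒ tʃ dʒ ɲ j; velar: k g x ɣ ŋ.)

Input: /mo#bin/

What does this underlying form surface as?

Rule 1: /i/ before nasal /n/ → [ĩ]
After rule 1: mo#bĩn
Rule 2: no segment meets the rule's conditions; no change.

[mo#bĩn]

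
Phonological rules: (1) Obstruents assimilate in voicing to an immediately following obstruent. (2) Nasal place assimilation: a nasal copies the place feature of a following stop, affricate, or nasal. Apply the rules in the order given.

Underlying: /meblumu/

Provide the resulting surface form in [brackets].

Rule 1: no segment meets the rule's conditions; no change.
After rule 1: meblumu
Rule 2: no segment meets the rule's conditions; no change.

[meblumu]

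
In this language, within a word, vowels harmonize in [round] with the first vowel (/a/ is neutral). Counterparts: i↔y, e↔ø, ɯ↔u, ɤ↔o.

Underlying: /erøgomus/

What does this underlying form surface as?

/ø/ harmonizes with /e/ ([-round]) → [e]
/o/ harmonizes with /e/ ([-round]) → [ɤ]
/u/ harmonizes with /e/ ([-round]) → [ɯ]

[eregɤmɯs]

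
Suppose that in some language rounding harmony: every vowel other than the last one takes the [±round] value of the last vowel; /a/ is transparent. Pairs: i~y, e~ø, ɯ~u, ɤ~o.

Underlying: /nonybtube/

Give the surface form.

[nɤnibtɯbe]

/o/ harmonizes with /e/ ([-round]) → [ɤ]
/y/ harmonizes with /e/ ([-round]) → [i]
/u/ harmonizes with /e/ ([-round]) → [ɯ]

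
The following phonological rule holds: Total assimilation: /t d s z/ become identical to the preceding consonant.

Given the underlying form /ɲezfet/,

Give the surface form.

[ɲezfet]

no segment meets the rule's conditions; no change.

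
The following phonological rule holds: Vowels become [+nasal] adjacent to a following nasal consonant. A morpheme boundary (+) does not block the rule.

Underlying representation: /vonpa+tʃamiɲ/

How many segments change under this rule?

/o/ before nasal /n/ → [õ]
/a/ before nasal /m/ → [ã]
/i/ before nasal /ɲ/ → [ĩ]
3 segments change.

3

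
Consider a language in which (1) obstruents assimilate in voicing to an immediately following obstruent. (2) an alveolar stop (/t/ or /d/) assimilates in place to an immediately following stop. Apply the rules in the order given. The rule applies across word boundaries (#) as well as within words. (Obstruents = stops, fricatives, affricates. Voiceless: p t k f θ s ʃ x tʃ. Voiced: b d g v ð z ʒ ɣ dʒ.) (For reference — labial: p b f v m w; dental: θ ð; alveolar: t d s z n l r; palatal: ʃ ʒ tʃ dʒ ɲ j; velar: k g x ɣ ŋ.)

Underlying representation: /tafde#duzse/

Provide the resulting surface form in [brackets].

Rule 1: /f/ before /d/ (voiced) → [v]
Rule 1: /z/ before /s/ (voiceless) → [s]
After rule 1: tavde#dusse
Rule 2: no segment meets the rule's conditions; no change.

[tavde#dusse]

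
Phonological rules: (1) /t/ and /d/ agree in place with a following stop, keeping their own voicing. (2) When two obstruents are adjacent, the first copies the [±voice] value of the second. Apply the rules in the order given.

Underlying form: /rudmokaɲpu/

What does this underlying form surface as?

Rule 1: no segment meets the rule's conditions; no change.
After rule 1: rudmokaɲpu
Rule 2: no segment meets the rule's conditions; no change.

[rudmokaɲpu]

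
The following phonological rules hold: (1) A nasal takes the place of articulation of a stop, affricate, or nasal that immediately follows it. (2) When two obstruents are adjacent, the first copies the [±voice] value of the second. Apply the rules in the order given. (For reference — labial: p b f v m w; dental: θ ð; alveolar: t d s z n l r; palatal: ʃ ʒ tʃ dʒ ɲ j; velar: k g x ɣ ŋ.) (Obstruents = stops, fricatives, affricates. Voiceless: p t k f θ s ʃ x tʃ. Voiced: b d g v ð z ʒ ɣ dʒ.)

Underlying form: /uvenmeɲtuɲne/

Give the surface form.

Rule 1: /n/ before /m/ (labial) → [m]
Rule 1: /ɲ/ before /t/ (alveolar) → [n]
Rule 1: /ɲ/ before /n/ (alveolar) → [n]
After rule 1: uvemmentunne
Rule 2: no segment meets the rule's conditions; no change.

[uvemmentunne]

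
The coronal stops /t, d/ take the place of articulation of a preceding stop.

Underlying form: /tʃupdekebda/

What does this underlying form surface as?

[tʃupbekebba]

/d/ after /p/ (labial) → [b]
/d/ after /b/ (labial) → [b]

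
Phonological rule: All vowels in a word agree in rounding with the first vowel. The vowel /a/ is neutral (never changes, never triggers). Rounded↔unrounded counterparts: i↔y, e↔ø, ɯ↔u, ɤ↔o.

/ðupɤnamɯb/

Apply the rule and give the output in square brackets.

[ðuponamub]

/ɤ/ harmonizes with /u/ ([+round]) → [o]
/ɯ/ harmonizes with /u/ ([+round]) → [u]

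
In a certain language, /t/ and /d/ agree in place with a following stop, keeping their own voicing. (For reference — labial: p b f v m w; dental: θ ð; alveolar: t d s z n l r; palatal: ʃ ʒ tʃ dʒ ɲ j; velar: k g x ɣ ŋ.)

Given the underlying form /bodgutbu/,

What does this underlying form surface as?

[boggupbu]

/d/ before /g/ (velar) → [g]
/t/ before /b/ (labial) → [p]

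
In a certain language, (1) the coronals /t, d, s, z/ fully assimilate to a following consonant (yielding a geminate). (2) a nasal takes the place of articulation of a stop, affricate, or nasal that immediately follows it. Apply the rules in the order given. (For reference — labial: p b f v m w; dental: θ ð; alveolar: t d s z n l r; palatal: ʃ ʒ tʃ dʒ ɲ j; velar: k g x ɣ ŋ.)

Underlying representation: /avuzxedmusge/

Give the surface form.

Rule 1: /z/ before /x/ → [x] (total assimilation)
Rule 1: /d/ before /m/ → [m] (total assimilation)
Rule 1: /s/ before /g/ → [g] (total assimilation)
After rule 1: avuxxemmugge
Rule 2: no segment meets the rule's conditions; no change.

[avuxxemmugge]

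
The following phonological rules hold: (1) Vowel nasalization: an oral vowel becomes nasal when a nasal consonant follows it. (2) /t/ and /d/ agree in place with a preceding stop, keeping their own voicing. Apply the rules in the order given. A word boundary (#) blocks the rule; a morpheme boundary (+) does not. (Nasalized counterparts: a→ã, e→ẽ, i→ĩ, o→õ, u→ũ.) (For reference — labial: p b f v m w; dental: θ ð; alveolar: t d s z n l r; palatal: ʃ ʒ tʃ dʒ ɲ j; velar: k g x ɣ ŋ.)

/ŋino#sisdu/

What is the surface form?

Rule 1: /i/ before nasal /n/ → [ĩ]
After rule 1: ŋĩno#sisdu
Rule 2: no segment meets the rule's conditions; no change.

[ŋĩno#sisdu]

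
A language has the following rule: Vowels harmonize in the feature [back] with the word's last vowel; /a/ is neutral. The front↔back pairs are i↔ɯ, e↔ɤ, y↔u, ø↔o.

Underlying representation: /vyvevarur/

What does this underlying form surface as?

[vuvɤvarur]

/y/ harmonizes with /u/ ([+back]) → [u]
/e/ harmonizes with /u/ ([+back]) → [ɤ]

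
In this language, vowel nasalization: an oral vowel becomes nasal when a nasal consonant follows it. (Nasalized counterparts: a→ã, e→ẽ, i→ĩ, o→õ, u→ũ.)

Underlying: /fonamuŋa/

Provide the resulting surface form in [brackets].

/o/ before nasal /n/ → [õ]
/a/ before nasal /m/ → [ã]
/u/ before nasal /ŋ/ → [ũ]

[fõnãmũŋa]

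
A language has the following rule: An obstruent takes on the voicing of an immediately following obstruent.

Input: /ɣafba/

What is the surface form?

[ɣavba]

/f/ before /b/ (voiced) → [v]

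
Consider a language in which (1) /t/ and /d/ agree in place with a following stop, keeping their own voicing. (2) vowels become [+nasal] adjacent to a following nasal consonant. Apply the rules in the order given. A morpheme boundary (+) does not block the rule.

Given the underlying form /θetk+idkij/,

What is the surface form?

Rule 1: /t/ before /k/ (velar) → [k]
Rule 1: /d/ before /k/ (velar) → [g]
After rule 1: θekk+igkij
Rule 2: no segment meets the rule's conditions; no change.

[θekk+igkij]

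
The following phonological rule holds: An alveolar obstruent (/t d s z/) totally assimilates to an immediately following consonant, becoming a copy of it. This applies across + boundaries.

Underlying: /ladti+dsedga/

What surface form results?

/d/ before /t/ → [t] (total assimilation)
/d/ before /s/ → [s] (total assimilation)
/d/ before /g/ → [g] (total assimilation)

[latti+ssegga]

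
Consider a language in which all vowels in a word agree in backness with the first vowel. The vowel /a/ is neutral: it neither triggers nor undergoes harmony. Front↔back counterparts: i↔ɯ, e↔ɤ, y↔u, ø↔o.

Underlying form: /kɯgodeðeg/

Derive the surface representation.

/e/ harmonizes with /ɯ/ ([+back]) → [ɤ]
/e/ harmonizes with /ɯ/ ([+back]) → [ɤ]

[kɯgodɤðɤg]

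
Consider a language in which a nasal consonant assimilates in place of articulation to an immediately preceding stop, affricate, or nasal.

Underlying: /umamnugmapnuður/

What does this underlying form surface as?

/n/ after /m/ (labial) → [m]
/m/ after /g/ (velar) → [ŋ]
/n/ after /p/ (labial) → [m]

[umammugŋapmuður]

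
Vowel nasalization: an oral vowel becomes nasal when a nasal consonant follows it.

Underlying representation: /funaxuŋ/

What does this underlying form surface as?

[fũnaxũŋ]

/u/ before nasal /n/ → [ũ]
/u/ before nasal /ŋ/ → [ũ]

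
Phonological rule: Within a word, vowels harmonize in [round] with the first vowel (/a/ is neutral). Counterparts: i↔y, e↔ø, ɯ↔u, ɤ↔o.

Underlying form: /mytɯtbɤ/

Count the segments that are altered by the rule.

/ɯ/ harmonizes with /y/ ([+round]) → [u]
/ɤ/ harmonizes with /y/ ([+round]) → [o]
2 segments change.

2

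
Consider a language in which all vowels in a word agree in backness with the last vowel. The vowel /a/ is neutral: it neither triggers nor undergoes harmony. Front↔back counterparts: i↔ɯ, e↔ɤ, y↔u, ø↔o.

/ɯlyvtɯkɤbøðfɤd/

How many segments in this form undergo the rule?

/y/ harmonizes with /ɤ/ ([+back]) → [u]
/ø/ harmonizes with /ɤ/ ([+back]) → [o]
2 segments change.

2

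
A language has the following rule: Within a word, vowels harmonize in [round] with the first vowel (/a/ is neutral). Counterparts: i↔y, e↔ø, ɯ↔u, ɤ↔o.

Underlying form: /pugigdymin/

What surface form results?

/i/ harmonizes with /u/ ([+round]) → [y]
/i/ harmonizes with /u/ ([+round]) → [y]

[pugygdymyn]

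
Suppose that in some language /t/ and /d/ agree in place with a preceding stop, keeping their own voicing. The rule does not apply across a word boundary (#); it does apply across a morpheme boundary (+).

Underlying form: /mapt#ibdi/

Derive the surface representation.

/t/ after /p/ (labial) → [p]
/d/ after /b/ (labial) → [b]

[mapp#ibbi]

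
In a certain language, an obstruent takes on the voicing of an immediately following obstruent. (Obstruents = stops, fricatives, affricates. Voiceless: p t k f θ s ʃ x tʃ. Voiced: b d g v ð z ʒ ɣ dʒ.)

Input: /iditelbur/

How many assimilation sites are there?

0

No segment meets the rule's conditions.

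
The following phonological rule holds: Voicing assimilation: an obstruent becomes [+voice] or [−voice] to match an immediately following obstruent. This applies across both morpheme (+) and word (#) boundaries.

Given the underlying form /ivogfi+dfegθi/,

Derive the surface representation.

[ivokfi+tfekθi]

/g/ before /f/ (voiceless) → [k]
/d/ before /f/ (voiceless) → [t]
/g/ before /θ/ (voiceless) → [k]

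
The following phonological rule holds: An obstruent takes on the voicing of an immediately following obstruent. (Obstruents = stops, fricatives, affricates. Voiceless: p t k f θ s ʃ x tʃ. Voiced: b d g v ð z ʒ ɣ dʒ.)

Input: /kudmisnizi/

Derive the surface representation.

[kudmisnizi]

no segment meets the rule's conditions; no change.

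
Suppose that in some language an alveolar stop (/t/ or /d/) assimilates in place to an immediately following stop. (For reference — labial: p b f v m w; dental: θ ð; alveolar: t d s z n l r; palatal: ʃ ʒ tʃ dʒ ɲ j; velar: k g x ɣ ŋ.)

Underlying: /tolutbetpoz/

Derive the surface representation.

/t/ before /b/ (labial) → [p]
/t/ before /p/ (labial) → [p]

[tolupbeppoz]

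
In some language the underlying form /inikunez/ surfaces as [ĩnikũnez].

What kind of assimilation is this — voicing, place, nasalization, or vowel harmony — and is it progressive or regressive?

nasalization, regressive

/i/→[ĩ] /u/→[ũ].
Each target copies a feature from the following segment, so the direction is regressive.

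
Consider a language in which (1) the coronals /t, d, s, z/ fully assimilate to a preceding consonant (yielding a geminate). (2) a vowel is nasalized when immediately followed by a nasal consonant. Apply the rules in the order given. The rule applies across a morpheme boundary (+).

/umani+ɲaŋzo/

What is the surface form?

[ũmãnĩ+ɲãŋŋo]

Rule 1: /z/ after /ŋ/ → [ŋ] (total assimilation)
After rule 1: umani+ɲaŋŋo
Rule 2: /u/ before nasal /m/ → [ũ]
Rule 2: /a/ before nasal /n/ → [ã]
Rule 2: /i/ before nasal /ɲ/ → [ĩ]
Rule 2: /a/ before nasal /ŋ/ → [ã]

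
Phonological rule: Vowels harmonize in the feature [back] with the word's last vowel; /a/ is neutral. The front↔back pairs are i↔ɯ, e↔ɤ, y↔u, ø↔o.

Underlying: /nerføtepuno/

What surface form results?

[nɤrfotɤpuno]

/e/ harmonizes with /o/ ([+back]) → [ɤ]
/ø/ harmonizes with /o/ ([+back]) → [o]
/e/ harmonizes with /o/ ([+back]) → [ɤ]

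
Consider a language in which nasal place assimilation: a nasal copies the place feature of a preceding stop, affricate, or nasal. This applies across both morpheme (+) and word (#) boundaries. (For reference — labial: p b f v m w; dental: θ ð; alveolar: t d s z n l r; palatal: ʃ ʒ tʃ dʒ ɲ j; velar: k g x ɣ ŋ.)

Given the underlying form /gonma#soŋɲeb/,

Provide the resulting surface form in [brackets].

[gonna#soŋŋeb]

/m/ after /n/ (alveolar) → [n]
/ɲ/ after /ŋ/ (velar) → [ŋ]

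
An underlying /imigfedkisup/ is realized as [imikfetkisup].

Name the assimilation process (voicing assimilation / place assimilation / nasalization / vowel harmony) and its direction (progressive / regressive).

/g/→[k] /d/→[t].
Each target copies a feature from the following segment, so the direction is regressive.

voicing assimilation, regressive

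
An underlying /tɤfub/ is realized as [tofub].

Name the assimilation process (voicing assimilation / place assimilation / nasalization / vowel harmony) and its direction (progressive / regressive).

vowel harmony, regressive

/ɤ/→[o].
Vowels agree with the last vowel, so the harmony is regressive.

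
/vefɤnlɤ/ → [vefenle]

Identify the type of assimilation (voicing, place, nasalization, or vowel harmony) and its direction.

vowel harmony, progressive

/ɤ/→[e] /ɤ/→[e].
Vowels agree with the first vowel, so the harmony is progressive.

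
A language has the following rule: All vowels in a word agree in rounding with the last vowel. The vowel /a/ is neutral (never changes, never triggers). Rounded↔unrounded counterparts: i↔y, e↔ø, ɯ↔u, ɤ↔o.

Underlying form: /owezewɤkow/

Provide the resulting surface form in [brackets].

/e/ harmonizes with /o/ ([+round]) → [ø]
/e/ harmonizes with /o/ ([+round]) → [ø]
/ɤ/ harmonizes with /o/ ([+round]) → [o]

[owøzøwokow]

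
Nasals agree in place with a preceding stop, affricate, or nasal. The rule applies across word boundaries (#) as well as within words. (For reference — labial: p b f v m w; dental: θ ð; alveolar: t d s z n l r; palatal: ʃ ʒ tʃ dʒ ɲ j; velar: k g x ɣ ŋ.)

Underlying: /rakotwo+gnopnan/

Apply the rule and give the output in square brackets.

/n/ after /g/ (velar) → [ŋ]
/n/ after /p/ (labial) → [m]

[rakotwo+gŋopman]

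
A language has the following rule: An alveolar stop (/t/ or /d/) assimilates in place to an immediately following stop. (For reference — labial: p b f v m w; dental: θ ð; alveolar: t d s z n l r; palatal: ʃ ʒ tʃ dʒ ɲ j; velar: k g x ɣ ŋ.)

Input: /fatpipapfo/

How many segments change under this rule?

1

/t/ before /p/ (labial) → [p]
1 segment changes.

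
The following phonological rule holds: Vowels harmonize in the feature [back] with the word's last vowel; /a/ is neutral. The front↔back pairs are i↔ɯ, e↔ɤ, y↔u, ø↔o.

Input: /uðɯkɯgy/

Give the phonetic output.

/u/ harmonizes with /y/ ([-back]) → [y]
/ɯ/ harmonizes with /y/ ([-back]) → [i]
/ɯ/ harmonizes with /y/ ([-back]) → [i]

[yðikigy]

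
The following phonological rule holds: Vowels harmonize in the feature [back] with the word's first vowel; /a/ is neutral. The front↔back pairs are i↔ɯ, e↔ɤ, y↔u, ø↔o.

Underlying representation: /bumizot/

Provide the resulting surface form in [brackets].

/i/ harmonizes with /u/ ([+back]) → [ɯ]

[bumɯzot]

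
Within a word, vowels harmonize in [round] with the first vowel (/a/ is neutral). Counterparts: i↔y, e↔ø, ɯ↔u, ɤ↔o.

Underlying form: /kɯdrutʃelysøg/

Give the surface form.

[kɯdrɯtʃeliseg]

/u/ harmonizes with /ɯ/ ([-round]) → [ɯ]
/y/ harmonizes with /ɯ/ ([-round]) → [i]
/ø/ harmonizes with /ɯ/ ([-round]) → [e]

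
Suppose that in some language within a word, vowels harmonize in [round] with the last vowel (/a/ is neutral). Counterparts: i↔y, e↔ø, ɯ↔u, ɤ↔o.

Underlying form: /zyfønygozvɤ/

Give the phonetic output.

/y/ harmonizes with /ɤ/ ([-round]) → [i]
/ø/ harmonizes with /ɤ/ ([-round]) → [e]
/y/ harmonizes with /ɤ/ ([-round]) → [i]
/o/ harmonizes with /ɤ/ ([-round]) → [ɤ]

[zifenigɤzvɤ]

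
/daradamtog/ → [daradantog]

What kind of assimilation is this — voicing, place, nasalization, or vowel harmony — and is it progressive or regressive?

/m/→[n].
Each target copies a feature from the following segment, so the direction is regressive.

place assimilation, regressive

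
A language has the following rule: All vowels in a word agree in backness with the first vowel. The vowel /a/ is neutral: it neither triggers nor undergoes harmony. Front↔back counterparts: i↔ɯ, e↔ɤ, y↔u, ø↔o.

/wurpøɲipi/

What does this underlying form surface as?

/ø/ harmonizes with /u/ ([+back]) → [o]
/i/ harmonizes with /u/ ([+back]) → [ɯ]
/i/ harmonizes with /u/ ([+back]) → [ɯ]

[wurpoɲɯpɯ]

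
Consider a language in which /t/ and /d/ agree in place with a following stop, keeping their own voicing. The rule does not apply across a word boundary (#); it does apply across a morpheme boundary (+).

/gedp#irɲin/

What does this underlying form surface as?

[gebp#irɲin]

/d/ before /p/ (labial) → [b]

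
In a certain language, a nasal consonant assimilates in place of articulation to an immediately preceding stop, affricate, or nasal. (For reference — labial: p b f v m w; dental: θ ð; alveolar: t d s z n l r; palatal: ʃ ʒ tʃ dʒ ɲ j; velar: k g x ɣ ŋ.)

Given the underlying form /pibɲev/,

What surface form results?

/ɲ/ after /b/ (labial) → [m]

[pibmev]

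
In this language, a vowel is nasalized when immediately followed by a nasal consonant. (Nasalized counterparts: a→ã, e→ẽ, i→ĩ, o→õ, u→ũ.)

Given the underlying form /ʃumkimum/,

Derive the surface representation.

/u/ before nasal /m/ → [ũ]
/i/ before nasal /m/ → [ĩ]
/u/ before nasal /m/ → [ũ]

[ʃũmkĩmũm]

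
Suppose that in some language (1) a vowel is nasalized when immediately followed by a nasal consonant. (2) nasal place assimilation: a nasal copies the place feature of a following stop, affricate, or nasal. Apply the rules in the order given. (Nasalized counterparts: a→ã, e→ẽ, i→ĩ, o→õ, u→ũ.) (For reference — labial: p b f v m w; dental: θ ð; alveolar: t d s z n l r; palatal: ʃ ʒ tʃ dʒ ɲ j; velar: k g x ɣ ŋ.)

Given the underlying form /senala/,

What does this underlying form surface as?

Rule 1: /e/ before nasal /n/ → [ẽ]
After rule 1: sẽnala
Rule 2: no segment meets the rule's conditions; no change.

[sẽnala]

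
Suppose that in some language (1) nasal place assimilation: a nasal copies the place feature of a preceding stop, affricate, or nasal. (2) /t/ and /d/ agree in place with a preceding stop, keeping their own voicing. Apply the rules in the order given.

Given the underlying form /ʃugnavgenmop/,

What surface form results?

Rule 1: /n/ after /g/ (velar) → [ŋ]
Rule 1: /m/ after /n/ (alveolar) → [n]
After rule 1: ʃugŋavgennop
Rule 2: no segment meets the rule's conditions; no change.

[ʃugŋavgennop]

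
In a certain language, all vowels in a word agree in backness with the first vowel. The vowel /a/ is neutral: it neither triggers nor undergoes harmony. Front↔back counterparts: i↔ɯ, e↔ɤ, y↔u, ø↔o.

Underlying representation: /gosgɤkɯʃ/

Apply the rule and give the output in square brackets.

no segment meets the rule's conditions; no change.

[gosgɤkɯʃ]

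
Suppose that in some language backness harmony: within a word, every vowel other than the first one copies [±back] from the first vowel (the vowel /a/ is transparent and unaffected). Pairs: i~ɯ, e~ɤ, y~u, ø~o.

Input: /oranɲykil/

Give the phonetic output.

[oranɲukɯl]

/y/ harmonizes with /o/ ([+back]) → [u]
/i/ harmonizes with /o/ ([+back]) → [ɯ]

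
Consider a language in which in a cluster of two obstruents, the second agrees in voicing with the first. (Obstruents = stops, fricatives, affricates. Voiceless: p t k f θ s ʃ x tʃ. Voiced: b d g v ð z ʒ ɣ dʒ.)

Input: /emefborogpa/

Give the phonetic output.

/b/ after /f/ (voiceless) → [p]
/p/ after /g/ (voiced) → [b]

[emefporogba]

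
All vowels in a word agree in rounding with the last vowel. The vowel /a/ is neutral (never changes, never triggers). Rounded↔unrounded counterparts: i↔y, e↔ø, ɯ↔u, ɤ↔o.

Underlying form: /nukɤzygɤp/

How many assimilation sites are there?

2

/u/ harmonizes with /ɤ/ ([-round]) → [ɯ]
/y/ harmonizes with /ɤ/ ([-round]) → [i]
2 segments change.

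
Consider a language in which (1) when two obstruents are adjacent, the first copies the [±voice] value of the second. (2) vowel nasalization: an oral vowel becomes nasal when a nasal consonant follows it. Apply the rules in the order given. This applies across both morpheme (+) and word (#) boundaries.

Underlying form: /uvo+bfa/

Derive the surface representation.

[uvo+pfa]

Rule 1: /b/ before /f/ (voiceless) → [p]
After rule 1: uvo+pfa
Rule 2: no segment meets the rule's conditions; no change.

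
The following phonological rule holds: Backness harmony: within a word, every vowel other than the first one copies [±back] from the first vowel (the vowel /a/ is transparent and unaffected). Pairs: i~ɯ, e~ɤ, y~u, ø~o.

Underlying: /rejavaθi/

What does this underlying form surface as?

no segment meets the rule's conditions; no change.

[rejavaθi]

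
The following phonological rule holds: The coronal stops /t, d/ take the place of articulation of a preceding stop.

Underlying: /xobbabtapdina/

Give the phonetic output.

[xobbabpapbina]

/t/ after /b/ (labial) → [p]
/d/ after /p/ (labial) → [b]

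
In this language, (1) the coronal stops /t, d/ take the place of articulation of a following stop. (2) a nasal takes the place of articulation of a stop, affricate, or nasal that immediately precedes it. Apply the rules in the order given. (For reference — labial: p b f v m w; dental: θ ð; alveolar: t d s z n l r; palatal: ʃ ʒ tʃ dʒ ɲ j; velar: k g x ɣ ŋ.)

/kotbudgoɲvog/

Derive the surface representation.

Rule 1: /t/ before /b/ (labial) → [p]
Rule 1: /d/ before /g/ (velar) → [g]
After rule 1: kopbuggoɲvog
Rule 2: no segment meets the rule's conditions; no change.

[kopbuggoɲvog]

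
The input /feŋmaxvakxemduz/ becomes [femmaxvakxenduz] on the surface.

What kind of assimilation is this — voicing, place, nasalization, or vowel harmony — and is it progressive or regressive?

/ŋ/→[m] /m/→[n].
Each target copies a feature from the following segment, so the direction is regressive.

place assimilation, regressive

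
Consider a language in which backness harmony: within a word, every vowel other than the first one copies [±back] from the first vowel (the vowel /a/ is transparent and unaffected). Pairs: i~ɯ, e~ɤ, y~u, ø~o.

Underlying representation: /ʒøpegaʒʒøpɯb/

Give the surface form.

/ɯ/ harmonizes with /ø/ ([-back]) → [i]

[ʒøpegaʒʒøpib]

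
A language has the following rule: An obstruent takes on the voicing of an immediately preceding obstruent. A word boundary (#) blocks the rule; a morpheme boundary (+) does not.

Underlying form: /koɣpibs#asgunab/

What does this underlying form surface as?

/p/ after /ɣ/ (voiced) → [b]
/s/ after /b/ (voiced) → [z]
/g/ after /s/ (voiceless) → [k]

[koɣbibz#askunab]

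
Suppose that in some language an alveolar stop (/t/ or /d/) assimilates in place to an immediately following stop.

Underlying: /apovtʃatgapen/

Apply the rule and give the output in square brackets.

[apovtʃakgapen]

/t/ before /g/ (velar) → [k]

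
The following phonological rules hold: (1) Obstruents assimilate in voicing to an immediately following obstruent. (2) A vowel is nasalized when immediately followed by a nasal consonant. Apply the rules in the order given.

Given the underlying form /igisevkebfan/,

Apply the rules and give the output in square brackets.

[igisefkepfãn]

Rule 1: /v/ before /k/ (voiceless) → [f]
Rule 1: /b/ before /f/ (voiceless) → [p]
After rule 1: igisefkepfan
Rule 2: /a/ before nasal /n/ → [ã]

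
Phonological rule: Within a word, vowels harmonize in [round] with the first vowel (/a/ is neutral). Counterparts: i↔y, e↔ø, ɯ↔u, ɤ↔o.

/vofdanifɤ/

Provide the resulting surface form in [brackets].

[vofdanyfo]

/i/ harmonizes with /o/ ([+round]) → [y]
/ɤ/ harmonizes with /o/ ([+round]) → [o]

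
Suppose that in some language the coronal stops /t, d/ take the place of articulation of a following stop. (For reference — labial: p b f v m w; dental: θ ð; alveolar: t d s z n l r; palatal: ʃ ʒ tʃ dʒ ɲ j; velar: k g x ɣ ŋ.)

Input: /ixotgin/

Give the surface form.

/t/ before /g/ (velar) → [k]

[ixokgin]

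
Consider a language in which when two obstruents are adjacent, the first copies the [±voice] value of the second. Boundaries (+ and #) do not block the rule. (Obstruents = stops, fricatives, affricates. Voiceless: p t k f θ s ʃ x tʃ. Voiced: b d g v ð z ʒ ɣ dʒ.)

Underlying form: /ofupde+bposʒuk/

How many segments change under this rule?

/p/ before /d/ (voiced) → [b]
/b/ before /p/ (voiceless) → [p]
/s/ before /ʒ/ (voiced) → [z]
3 segments change.

3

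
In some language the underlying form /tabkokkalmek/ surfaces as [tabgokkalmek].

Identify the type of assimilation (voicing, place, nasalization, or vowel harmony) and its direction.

voicing assimilation, progressive

/k/→[g].
Each target copies a feature from the preceding segment, so the direction is progressive.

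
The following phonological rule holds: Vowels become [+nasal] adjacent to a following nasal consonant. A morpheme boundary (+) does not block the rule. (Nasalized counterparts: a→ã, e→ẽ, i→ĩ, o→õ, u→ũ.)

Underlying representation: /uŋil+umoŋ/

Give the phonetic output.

[ũŋil+ũmõŋ]

/u/ before nasal /ŋ/ → [ũ]
/u/ before nasal /m/ → [ũ]
/o/ before nasal /ŋ/ → [õ]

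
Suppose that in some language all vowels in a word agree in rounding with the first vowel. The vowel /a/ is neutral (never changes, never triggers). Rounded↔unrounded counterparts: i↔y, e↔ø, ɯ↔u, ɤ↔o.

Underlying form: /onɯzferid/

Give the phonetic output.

[onuzføryd]

/ɯ/ harmonizes with /o/ ([+round]) → [u]
/e/ harmonizes with /o/ ([+round]) → [ø]
/i/ harmonizes with /o/ ([+round]) → [y]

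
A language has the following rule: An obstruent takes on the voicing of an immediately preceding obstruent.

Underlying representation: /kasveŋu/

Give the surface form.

/v/ after /s/ (voiceless) → [f]

[kasfeŋu]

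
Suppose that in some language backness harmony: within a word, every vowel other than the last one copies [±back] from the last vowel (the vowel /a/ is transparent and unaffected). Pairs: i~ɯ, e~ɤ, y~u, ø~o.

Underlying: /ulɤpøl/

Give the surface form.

[ylepøl]

/u/ harmonizes with /ø/ ([-back]) → [y]
/ɤ/ harmonizes with /ø/ ([-back]) → [e]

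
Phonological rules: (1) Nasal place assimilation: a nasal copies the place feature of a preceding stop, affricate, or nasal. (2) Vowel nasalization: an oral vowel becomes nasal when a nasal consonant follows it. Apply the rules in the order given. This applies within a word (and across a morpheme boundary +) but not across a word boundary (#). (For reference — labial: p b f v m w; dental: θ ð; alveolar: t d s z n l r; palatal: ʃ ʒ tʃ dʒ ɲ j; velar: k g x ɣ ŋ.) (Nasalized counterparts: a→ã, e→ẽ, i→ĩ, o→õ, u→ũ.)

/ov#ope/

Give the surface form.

Rule 1: no segment meets the rule's conditions; no change.
After rule 1: ov#ope
Rule 2: no segment meets the rule's conditions; no change.

[ov#ope]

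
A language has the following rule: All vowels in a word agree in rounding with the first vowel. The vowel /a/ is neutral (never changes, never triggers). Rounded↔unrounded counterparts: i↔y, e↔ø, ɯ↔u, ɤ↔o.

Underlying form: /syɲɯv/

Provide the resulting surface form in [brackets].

[syɲuv]

/ɯ/ harmonizes with /y/ ([+round]) → [u]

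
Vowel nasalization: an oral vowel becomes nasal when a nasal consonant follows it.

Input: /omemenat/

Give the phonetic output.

/o/ before nasal /m/ → [õ]
/e/ before nasal /m/ → [ẽ]
/e/ before nasal /n/ → [ẽ]

[õmẽmẽnat]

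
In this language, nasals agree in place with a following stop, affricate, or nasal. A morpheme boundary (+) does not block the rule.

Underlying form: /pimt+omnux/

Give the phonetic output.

[pint+onnux]

/m/ before /t/ (alveolar) → [n]
/m/ before /n/ (alveolar) → [n]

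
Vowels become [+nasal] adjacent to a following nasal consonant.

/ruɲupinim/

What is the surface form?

[rũɲupĩnĩm]

/u/ before nasal /ɲ/ → [ũ]
/i/ before nasal /n/ → [ĩ]
/i/ before nasal /m/ → [ĩ]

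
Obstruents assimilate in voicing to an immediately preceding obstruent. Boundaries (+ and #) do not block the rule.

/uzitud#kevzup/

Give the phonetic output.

/k/ after /d/ (voiced) → [g]

[uzitud#gevzup]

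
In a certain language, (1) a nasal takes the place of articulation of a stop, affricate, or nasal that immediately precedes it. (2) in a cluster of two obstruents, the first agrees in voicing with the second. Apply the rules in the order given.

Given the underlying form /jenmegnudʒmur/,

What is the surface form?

[jennegŋudʒɲur]

Rule 1: /m/ after /n/ (alveolar) → [n]
Rule 1: /n/ after /g/ (velar) → [ŋ]
Rule 1: /m/ after /dʒ/ (palatal) → [ɲ]
After rule 1: jennegŋudʒɲur
Rule 2: no segment meets the rule's conditions; no change.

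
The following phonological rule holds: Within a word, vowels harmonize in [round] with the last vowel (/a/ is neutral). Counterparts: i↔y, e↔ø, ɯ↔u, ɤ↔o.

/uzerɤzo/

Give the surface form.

[uzørozo]

/e/ harmonizes with /o/ ([+round]) → [ø]
/ɤ/ harmonizes with /o/ ([+round]) → [o]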